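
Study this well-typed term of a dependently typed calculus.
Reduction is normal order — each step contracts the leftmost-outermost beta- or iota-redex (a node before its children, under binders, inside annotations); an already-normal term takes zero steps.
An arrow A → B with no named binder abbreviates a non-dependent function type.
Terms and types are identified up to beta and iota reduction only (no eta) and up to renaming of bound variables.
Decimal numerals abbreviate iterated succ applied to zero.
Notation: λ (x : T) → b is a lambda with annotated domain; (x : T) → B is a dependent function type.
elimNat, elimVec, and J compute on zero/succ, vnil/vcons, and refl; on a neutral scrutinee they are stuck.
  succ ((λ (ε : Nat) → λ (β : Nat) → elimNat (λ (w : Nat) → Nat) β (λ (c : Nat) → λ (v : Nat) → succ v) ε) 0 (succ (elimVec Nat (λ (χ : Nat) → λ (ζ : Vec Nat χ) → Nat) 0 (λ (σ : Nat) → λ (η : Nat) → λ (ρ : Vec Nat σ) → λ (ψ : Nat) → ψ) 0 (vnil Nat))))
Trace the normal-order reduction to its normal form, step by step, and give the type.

reduction (normal order):
  succ ((λ (ε : Nat) → λ (β : Nat) → elimNat (λ (w : Nat) → Nat) β (λ (c : Nat) → λ (v : Nat) → succ v) ε) 0 (succ (elimVec Nat (λ (χ : Nat) → λ (ζ : Vec Nat χ) → Nat) 0 (λ (σ : Nat) → λ (η : Nat) → λ (ρ : Vec Nat σ) → λ (ψ : Nat) → ψ) 0 (vnil Nat))))
  ~> succ ((λ (ε : Nat) → elimNat (λ (β : Nat) → Nat) ε (λ (w : Nat) → λ (c : Nat) → succ c) 0) (succ (elimVec Nat (λ (v : Nat) → λ (χ : Vec Nat v) → Nat) 0 (λ (ζ : Nat) → λ (σ : Nat) → λ (η : Vec Nat ζ) → λ (ρ : Nat) → ρ) 0 (vnil Nat))))
  ~> succ (elimNat (λ (ε : Nat) → Nat) (succ (elimVec Nat (λ (β : Nat) → λ (w : Vec Nat β) → Nat) 0 (λ (c : Nat) → λ (v : Nat) → λ (χ : Vec Nat c) → λ (ζ : Nat) → ζ) 0 (vnil Nat))) (λ (σ : Nat) → λ (η : Nat) → succ η) 0)
  ~> succ (succ (elimVec Nat (λ (ε : Nat) → λ (β : Vec Nat ε) → Nat) 0 (λ (w : Nat) → λ (c : Nat) → λ (v : Vec Nat w) → λ (χ : Nat) → χ) 0 (vnil Nat)))
  ~> 2
type:
  Nat


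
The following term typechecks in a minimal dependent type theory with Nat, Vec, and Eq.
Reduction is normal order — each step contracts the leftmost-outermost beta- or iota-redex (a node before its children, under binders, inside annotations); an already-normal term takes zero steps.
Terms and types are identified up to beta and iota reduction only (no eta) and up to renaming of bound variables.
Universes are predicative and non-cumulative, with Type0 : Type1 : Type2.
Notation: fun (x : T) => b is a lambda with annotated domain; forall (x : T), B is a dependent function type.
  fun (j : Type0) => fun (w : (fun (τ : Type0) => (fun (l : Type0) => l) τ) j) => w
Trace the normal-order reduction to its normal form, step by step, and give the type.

reduction (normal order):
  fun (j : Type0) => fun (w : (fun (τ : Type0) => (fun (l : Type0) => l) τ) j) => w
  ~> fun (j : Type0) => fun (w : (fun (τ : Type0) => τ) j) => w
  ~> fun (j : Type0) => fun (w : j) => w
inferred type:
  forall (j : Type0), forall (w : j), j


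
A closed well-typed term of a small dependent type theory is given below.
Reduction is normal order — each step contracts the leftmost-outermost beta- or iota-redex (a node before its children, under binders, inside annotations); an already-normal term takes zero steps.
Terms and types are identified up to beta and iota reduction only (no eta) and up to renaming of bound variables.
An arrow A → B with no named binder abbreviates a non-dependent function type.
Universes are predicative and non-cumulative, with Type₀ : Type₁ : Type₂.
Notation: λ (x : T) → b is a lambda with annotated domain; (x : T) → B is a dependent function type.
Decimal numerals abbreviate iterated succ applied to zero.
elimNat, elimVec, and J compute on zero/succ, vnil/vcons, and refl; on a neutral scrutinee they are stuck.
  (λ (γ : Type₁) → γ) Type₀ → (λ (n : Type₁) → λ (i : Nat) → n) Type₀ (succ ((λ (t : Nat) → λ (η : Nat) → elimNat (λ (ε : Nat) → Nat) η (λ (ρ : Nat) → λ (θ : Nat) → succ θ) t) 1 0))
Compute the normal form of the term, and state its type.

reduced normal form:
  Type₀ → Type₀
type:
  Type₁
observation: reduction starts at a beta-redex, and 3 normal-order steps reach the normal form.


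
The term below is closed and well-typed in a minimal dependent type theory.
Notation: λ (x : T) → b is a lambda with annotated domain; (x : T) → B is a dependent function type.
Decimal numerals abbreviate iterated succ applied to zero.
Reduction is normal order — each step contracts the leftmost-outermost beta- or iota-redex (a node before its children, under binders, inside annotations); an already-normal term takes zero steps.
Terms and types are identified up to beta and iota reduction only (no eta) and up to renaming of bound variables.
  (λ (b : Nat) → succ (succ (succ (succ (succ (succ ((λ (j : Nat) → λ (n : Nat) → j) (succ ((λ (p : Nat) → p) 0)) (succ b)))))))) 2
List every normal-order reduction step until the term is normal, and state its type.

normal-order reduction:
  (λ (b : Nat) → succ (succ (succ (succ (succ (succ ((λ (j : Nat) → λ (n : Nat) → j) (succ ((λ (p : Nat) → p) 0)) (succ b)))))))) 2
  ~> succ (succ (succ (succ (succ (succ ((λ (b : Nat) → λ (j : Nat) → b) (succ ((λ (n : Nat) → n) 0)) 3))))))
  ~> succ (succ (succ (succ (succ (succ ((λ (b : Nat) → succ ((λ (j : Nat) → j) 0)) 3))))))
  ~> succ (succ (succ (succ (succ (succ (succ ((λ (b : Nat) → b) 0)))))))
  ~> 7
type:
  Nat


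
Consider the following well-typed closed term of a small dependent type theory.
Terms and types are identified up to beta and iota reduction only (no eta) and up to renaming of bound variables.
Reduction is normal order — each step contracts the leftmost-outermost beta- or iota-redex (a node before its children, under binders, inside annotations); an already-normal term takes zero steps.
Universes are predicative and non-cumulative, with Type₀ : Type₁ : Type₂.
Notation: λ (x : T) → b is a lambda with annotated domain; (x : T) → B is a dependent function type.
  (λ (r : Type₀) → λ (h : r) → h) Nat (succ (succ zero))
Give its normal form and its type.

resulting normal form:
  succ (succ zero)
inferred type:
  Nat
observation: the term reaches its normal form after 2 normal-order steps.


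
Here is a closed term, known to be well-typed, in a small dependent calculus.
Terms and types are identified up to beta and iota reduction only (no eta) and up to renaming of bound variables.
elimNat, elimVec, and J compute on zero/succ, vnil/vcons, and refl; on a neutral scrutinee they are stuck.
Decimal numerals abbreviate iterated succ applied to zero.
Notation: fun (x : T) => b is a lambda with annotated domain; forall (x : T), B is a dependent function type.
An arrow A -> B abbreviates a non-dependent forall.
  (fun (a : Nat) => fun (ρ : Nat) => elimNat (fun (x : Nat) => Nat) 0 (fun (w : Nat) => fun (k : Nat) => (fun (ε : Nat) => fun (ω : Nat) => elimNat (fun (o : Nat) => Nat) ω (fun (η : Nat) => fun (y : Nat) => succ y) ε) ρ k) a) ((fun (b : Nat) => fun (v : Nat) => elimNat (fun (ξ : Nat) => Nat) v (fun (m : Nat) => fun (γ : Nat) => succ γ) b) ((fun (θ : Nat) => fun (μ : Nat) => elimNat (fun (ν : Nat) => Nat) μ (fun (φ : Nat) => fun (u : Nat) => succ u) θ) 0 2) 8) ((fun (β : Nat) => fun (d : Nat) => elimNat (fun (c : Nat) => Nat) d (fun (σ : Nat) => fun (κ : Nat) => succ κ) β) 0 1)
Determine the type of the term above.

inferred type:
  Nat


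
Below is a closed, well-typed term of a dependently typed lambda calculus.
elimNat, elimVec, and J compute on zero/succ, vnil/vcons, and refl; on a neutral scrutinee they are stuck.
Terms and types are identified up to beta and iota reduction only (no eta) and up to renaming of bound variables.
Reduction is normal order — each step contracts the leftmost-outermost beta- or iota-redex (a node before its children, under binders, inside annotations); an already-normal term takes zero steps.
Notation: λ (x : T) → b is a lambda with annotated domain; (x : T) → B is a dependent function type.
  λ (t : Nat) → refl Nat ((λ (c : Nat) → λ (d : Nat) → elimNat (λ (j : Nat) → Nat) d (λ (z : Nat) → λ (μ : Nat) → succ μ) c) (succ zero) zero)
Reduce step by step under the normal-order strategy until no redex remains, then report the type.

reduction (normal order):
  λ (t : Nat) → refl Nat ((λ (c : Nat) → λ (d : Nat) → elimNat (λ (j : Nat) → Nat) d (λ (z : Nat) → λ (μ : Nat) → succ μ) c) (succ zero) zero)
  ~> λ (t : Nat) → refl Nat ((λ (c : Nat) → elimNat (λ (d : Nat) → Nat) c (λ (j : Nat) → λ (z : Nat) → succ z) (succ zero)) zero)
  ~> λ (t : Nat) → refl Nat (elimNat (λ (c : Nat) → Nat) zero (λ (d : Nat) → λ (j : Nat) → succ j) (succ zero))
  ~> λ (t : Nat) → refl Nat ((λ (c : Nat) → λ (d : Nat) → succ d) zero (elimNat (λ (j : Nat) → Nat) zero (λ (z : Nat) → λ (μ : Nat) → succ μ) zero))
  ~> λ (t : Nat) → refl Nat ((λ (c : Nat) → succ c) (elimNat (λ (d : Nat) → Nat) zero (λ (j : Nat) → λ (z : Nat) → succ z) zero))
  ~> λ (t : Nat) → refl Nat (succ (elimNat (λ (c : Nat) → Nat) zero (λ (d : Nat) → λ (j : Nat) → succ j) zero))
  ~> λ (t : Nat) → refl Nat (succ zero)
the term's type:
  (t : Nat) → Eq Nat (succ zero) (succ zero)


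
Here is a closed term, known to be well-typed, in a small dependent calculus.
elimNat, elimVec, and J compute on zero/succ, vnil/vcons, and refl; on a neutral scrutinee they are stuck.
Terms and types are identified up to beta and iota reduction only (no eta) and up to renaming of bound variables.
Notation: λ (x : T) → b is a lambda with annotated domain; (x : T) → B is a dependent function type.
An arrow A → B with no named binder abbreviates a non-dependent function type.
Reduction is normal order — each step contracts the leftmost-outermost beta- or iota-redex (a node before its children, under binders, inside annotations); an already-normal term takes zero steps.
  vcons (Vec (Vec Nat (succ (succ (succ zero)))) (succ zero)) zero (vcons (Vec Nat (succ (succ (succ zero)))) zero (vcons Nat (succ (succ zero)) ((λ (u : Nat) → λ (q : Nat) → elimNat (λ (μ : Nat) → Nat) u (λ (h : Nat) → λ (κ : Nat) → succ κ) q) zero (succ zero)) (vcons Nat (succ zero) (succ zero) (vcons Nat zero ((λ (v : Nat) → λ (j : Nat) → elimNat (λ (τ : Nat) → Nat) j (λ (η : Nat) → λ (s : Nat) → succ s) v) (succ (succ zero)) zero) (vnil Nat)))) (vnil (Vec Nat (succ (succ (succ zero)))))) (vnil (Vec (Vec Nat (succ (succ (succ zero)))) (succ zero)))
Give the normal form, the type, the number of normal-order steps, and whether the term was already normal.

normal form:
  vcons (Vec (Vec Nat (succ (succ (succ zero)))) (succ zero)) zero (vcons (Vec Nat (succ (succ (succ zero)))) zero (vcons Nat (succ (succ zero)) (succ zero) (vcons Nat (succ zero) (succ zero) (vcons Nat zero (succ (succ zero)) (vnil Nat)))) (vnil (Vec Nat (succ (succ (succ zero)))))) (vnil (Vec (Vec Nat (succ (succ (succ zero)))) (succ zero)))
the term's type:
  Vec (Vec (Vec Nat (succ (succ (succ zero)))) (succ zero)) (succ zero)
reduction steps (normal order): 15
already normal: no
first redex: a beta-redex


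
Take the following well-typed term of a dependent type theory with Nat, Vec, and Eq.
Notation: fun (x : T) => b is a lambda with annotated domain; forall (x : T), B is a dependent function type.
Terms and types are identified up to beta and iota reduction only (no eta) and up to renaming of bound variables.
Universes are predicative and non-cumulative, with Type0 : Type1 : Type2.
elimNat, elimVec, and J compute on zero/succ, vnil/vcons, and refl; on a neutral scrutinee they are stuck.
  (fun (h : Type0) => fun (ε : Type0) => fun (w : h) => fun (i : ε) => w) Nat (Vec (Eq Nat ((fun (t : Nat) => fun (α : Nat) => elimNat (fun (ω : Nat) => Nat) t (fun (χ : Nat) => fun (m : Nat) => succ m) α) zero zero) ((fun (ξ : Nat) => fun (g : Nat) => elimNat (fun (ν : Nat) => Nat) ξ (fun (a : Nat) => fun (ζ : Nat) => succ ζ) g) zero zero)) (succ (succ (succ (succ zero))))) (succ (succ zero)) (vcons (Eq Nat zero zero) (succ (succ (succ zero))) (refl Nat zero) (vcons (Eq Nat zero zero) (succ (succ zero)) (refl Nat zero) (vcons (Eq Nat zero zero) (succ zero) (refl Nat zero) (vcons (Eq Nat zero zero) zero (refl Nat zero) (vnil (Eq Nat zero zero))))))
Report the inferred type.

the term's type:
  Nat


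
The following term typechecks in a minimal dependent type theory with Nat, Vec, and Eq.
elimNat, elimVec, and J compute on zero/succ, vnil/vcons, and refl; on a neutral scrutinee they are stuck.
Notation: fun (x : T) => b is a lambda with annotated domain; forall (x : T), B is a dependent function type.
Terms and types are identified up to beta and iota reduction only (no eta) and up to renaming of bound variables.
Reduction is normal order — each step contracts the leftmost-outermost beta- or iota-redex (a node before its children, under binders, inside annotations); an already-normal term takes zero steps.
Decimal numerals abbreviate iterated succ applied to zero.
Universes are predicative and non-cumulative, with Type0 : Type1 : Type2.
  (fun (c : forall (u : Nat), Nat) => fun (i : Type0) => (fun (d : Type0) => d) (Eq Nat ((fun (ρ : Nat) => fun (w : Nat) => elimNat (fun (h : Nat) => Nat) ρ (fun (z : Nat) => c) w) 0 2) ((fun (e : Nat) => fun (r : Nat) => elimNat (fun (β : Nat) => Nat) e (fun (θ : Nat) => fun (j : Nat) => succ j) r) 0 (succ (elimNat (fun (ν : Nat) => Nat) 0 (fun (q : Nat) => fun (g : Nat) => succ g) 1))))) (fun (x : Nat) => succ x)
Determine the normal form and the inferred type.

resulting normal form:
  fun (c : Type0) => Eq Nat 2 2
the term's type:
  forall (c : Type0), Type0
observation: the term reaches its normal form after 24 normal-order steps.


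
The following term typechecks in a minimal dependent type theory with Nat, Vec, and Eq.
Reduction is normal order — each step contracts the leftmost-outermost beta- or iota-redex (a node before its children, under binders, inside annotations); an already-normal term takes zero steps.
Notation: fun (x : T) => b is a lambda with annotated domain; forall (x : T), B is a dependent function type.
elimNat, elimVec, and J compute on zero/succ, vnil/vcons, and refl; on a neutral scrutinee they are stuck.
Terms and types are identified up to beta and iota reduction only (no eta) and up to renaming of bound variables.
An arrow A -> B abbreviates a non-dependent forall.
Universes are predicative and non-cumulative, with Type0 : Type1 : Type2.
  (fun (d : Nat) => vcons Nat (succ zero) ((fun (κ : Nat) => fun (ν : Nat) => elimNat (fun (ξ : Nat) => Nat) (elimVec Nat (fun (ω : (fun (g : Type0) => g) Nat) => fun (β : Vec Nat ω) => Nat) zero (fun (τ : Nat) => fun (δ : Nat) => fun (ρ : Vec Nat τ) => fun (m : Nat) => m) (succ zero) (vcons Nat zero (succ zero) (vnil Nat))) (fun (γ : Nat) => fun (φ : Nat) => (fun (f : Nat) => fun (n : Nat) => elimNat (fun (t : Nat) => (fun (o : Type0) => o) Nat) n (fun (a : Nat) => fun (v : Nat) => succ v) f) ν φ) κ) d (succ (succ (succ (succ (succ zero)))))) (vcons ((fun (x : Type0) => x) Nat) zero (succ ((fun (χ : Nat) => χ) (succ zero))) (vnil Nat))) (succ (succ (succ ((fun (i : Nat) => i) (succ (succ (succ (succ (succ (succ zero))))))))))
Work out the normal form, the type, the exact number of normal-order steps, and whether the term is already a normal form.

resulting normal form:
  vcons Nat (succ zero) (succ (succ (succ (succ (succ (succ (succ (succ (succ (succ (succ (succ (succ (succ (succ (succ (succ (succ (succ (succ (succ (succ (succ (succ (succ (succ (succ (succ (succ (succ (succ (succ (succ (succ (succ (succ (succ (succ (succ (succ (succ (succ (succ (succ (succ zero))))))))))))))))))))))))))))))))))))))))))))) (vcons Nat zero (succ (succ zero)) (vnil Nat))
the term's type:
  Vec Nat (succ (succ zero))
steps to reach normal form (normal order): 112
term was already normal: no
first redex: a beta-redex


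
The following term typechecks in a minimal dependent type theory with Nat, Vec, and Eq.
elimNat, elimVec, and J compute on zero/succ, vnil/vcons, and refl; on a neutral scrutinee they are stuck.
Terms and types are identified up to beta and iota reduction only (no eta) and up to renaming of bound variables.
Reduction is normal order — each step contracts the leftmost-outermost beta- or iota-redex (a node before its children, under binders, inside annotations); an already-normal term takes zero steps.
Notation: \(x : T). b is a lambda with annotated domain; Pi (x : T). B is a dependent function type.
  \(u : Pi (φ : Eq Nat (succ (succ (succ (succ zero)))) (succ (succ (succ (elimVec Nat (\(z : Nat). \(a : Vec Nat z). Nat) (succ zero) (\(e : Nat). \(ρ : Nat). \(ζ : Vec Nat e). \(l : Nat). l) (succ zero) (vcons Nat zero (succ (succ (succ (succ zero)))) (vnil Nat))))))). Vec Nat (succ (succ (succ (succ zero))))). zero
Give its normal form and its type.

normal form:
  \(u : Pi (φ : Eq Nat (succ (succ (succ (succ zero)))) (succ (succ (succ (succ zero))))). Vec Nat (succ (succ (succ (succ zero))))). zero
type:
  Pi (u : Pi (φ : Eq Nat (succ (succ (succ (succ zero)))) (succ (succ (succ (succ zero))))). Vec Nat (succ (succ (succ (succ zero))))). Nat


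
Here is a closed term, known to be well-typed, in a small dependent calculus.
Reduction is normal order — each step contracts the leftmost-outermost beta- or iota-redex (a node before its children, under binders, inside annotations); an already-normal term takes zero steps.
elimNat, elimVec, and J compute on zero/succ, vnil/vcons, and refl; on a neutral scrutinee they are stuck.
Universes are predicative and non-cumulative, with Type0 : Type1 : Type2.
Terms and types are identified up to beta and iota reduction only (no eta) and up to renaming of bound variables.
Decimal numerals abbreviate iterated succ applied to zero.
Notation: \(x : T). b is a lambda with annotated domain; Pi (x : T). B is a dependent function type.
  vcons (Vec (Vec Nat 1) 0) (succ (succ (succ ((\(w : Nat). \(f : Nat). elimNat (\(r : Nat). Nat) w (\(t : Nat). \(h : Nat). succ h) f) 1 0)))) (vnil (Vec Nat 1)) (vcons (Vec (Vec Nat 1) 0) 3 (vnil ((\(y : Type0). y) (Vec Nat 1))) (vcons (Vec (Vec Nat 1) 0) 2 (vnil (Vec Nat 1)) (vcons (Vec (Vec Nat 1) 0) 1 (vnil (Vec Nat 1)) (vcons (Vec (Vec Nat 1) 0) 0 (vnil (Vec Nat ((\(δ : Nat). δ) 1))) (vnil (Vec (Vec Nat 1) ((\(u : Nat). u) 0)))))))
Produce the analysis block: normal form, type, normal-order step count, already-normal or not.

reduced normal form:
  vcons (Vec (Vec Nat 1) 0) 4 (vnil (Vec Nat 1)) (vcons (Vec (Vec Nat 1) 0) 3 (vnil (Vec Nat 1)) (vcons (Vec (Vec Nat 1) 0) 2 (vnil (Vec Nat 1)) (vcons (Vec (Vec Nat 1) 0) 1 (vnil (Vec Nat 1)) (vcons (Vec (Vec Nat 1) 0) 0 (vnil (Vec Nat 1)) (vnil (Vec (Vec Nat 1) 0))))))
the term's type:
  Vec (Vec (Vec Nat 1) 0) 5
normal-order step count: 6
started in normal form: no
first redex: a beta-redex


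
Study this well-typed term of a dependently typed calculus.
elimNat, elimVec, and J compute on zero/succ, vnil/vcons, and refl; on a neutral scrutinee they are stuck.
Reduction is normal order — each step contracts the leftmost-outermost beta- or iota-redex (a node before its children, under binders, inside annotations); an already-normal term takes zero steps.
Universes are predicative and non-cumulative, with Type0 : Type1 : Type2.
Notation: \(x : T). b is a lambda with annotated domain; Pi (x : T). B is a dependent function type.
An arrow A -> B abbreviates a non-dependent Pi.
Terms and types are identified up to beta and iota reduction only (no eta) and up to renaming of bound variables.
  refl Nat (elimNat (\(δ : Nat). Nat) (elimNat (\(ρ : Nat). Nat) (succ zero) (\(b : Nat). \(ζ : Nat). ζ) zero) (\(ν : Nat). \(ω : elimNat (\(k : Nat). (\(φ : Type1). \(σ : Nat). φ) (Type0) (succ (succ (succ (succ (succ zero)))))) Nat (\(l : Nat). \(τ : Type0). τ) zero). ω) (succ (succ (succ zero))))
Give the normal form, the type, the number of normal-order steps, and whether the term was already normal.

normal form:
  refl Nat (succ zero)
type:
  Eq Nat (succ zero) (succ zero)
normal-order step count: 11
started in normal form: no
first contracted redex: an elimNat iota-redex


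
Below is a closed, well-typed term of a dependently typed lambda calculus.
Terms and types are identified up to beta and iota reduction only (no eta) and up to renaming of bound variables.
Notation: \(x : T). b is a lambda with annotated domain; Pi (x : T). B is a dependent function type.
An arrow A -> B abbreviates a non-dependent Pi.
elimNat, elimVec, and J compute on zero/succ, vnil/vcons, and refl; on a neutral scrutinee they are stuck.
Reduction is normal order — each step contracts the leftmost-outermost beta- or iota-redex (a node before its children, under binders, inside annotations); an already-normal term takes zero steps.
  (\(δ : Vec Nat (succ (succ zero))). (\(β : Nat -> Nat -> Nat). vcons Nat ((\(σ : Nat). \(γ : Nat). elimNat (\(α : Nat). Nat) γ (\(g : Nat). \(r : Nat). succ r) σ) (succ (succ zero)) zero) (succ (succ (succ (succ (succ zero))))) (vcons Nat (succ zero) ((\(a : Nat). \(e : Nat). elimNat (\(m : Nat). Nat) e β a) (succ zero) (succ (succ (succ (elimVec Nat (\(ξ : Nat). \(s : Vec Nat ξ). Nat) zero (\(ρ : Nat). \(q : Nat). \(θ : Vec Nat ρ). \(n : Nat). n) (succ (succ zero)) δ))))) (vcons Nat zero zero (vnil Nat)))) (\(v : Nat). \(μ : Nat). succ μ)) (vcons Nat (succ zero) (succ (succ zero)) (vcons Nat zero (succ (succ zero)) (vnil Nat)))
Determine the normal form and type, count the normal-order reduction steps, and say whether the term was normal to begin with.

reduced normal form:
  vcons Nat (succ (succ zero)) (succ (succ (succ (succ (succ zero))))) (vcons Nat (succ zero) (succ (succ (succ (succ zero)))) (vcons Nat zero zero (vnil Nat)))
the term's type:
  Vec Nat (succ (succ (succ zero)))
normal-order step count: 28
already normal: no
first contracted redex: a beta-redex


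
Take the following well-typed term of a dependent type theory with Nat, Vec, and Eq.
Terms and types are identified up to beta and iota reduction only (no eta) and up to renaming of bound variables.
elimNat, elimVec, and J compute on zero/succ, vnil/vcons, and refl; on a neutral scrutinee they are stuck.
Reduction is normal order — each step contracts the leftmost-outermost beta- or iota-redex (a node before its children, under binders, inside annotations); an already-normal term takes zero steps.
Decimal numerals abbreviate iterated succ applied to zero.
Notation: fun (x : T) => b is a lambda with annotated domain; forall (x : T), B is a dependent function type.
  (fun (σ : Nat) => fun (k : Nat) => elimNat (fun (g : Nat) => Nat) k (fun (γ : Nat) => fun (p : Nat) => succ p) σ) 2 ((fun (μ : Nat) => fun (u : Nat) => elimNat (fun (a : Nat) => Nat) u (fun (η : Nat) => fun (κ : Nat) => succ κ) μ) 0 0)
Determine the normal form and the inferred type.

normal form:
  2
type:
  Nat


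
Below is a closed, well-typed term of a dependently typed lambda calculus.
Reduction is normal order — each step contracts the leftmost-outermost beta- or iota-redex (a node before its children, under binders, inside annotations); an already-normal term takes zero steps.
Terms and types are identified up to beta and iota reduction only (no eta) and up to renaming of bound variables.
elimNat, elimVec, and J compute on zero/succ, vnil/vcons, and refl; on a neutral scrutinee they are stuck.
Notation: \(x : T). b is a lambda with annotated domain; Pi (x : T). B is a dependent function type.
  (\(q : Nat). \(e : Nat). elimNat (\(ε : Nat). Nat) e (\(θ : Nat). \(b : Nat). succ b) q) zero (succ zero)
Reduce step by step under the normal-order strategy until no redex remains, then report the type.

normal-order reduction sequence:
  (\(q : Nat). \(e : Nat). elimNat (\(ε : Nat). Nat) e (\(θ : Nat). \(b : Nat). succ b) q) zero (succ zero)
  ~> (\(q : Nat). elimNat (\(e : Nat). Nat) q (\(ε : Nat). \(θ : Nat). succ θ) zero) (succ zero)
  ~> elimNat (\(q : Nat). Nat) (succ zero) (\(e : Nat). \(ε : Nat). succ ε) zero
  ~> succ zero
type:
  Nat


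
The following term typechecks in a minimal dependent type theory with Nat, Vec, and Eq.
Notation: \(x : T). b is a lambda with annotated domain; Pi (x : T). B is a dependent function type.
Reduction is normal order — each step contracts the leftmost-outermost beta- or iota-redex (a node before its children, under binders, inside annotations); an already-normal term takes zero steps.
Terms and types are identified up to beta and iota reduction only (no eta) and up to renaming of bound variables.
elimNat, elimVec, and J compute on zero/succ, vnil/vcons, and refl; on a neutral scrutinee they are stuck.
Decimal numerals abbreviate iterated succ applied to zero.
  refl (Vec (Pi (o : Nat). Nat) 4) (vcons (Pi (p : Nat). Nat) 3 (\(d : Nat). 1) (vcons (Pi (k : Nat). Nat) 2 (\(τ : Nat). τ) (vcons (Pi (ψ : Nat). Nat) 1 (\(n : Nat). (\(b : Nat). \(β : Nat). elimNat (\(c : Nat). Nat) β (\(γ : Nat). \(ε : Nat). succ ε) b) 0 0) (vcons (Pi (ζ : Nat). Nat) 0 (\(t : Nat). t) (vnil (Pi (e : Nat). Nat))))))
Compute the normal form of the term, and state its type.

resulting normal form:
  refl (Vec (Pi (o : Nat). Nat) 4) (vcons (Pi (p : Nat). Nat) 3 (\(d : Nat). 1) (vcons (Pi (k : Nat). Nat) 2 (\(τ : Nat). τ) (vcons (Pi (ψ : Nat). Nat) 1 (\(n : Nat). 0) (vcons (Pi (b : Nat). Nat) 0 (\(β : Nat). β) (vnil (Pi (c : Nat). Nat))))))
the term's type:
  Eq (Vec (Pi (o : Nat). Nat) 4) (vcons (Pi (p : Nat). Nat) 3 (\(d : Nat). 1) (vcons (Pi (k : Nat). Nat) 2 (\(τ : Nat). τ) (vcons (Pi (ψ : Nat). Nat) 1 (\(n : Nat). 0) (vcons (Pi (b : Nat). Nat) 0 (\(β : Nat). β) (vnil (Pi (c : Nat). Nat)))))) (vcons (Pi (γ : Nat). Nat) 3 (\(ε : Nat). 1) (vcons (Pi (ζ : Nat). Nat) 2 (\(t : Nat). t) (vcons (Pi (e : Nat). Nat) 1 (\(a : Nat). 0) (vcons (Pi (g : Nat). Nat) 0 (\(θ : Nat). θ) (vnil (Pi (ω : Nat). Nat))))))
observation: normalization takes exactly 3 steps under the normal-order strategy.


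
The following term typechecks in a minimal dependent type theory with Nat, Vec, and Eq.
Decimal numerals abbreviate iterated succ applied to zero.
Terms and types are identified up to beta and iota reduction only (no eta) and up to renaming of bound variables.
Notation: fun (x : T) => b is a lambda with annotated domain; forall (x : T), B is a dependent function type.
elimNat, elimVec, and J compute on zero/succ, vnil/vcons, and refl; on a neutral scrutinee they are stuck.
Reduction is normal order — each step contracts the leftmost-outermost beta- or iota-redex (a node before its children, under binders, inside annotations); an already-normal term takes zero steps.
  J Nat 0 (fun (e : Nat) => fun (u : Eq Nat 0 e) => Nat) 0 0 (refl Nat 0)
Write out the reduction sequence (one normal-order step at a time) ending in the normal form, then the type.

reduction (normal order):
  J Nat 0 (fun (e : Nat) => fun (u : Eq Nat 0 e) => Nat) 0 0 (refl Nat 0)
  ~> 0
inferred type:
  Nat


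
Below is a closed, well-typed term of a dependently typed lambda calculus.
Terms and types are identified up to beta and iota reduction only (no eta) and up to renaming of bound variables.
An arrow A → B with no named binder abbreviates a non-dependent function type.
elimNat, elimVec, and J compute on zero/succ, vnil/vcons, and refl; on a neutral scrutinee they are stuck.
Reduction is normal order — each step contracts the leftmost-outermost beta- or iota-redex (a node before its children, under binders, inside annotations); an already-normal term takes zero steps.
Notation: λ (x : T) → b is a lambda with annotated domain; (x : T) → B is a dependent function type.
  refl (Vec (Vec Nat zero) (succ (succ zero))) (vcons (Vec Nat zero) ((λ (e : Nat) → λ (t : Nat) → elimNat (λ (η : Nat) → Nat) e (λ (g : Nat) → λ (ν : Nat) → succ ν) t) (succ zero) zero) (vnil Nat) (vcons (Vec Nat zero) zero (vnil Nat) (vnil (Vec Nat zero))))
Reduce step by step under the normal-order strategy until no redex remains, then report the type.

normal-order reduction sequence:
  refl (Vec (Vec Nat zero) (succ (succ zero))) (vcons (Vec Nat zero) ((λ (e : Nat) → λ (t : Nat) → elimNat (λ (η : Nat) → Nat) e (λ (g : Nat) → λ (ν : Nat) → succ ν) t) (succ zero) zero) (vnil Nat) (vcons (Vec Nat zero) zero (vnil Nat) (vnil (Vec Nat zero))))
  ~> refl (Vec (Vec Nat zero) (succ (succ zero))) (vcons (Vec Nat zero) ((λ (e : Nat) → elimNat (λ (t : Nat) → Nat) (succ zero) (λ (η : Nat) → λ (g : Nat) → succ g) e) zero) (vnil Nat) (vcons (Vec Nat zero) zero (vnil Nat) (vnil (Vec Nat zero))))
  ~> refl (Vec (Vec Nat zero) (succ (succ zero))) (vcons (Vec Nat zero) (elimNat (λ (e : Nat) → Nat) (succ zero) (λ (t : Nat) → λ (η : Nat) → succ η) zero) (vnil Nat) (vcons (Vec Nat zero) zero (vnil Nat) (vnil (Vec Nat zero))))
  ~> refl (Vec (Vec Nat zero) (succ (succ zero))) (vcons (Vec Nat zero) (succ zero) (vnil Nat) (vcons (Vec Nat zero) zero (vnil Nat) (vnil (Vec Nat zero))))
type:
  Eq (Vec (Vec Nat zero) (succ (succ zero))) (vcons (Vec Nat zero) (succ zero) (vnil Nat) (vcons (Vec Nat zero) zero (vnil Nat) (vnil (Vec Nat zero)))) (vcons (Vec Nat zero) (succ zero) (vnil Nat) (vcons (Vec Nat zero) zero (vnil Nat) (vnil (Vec Nat zero))))


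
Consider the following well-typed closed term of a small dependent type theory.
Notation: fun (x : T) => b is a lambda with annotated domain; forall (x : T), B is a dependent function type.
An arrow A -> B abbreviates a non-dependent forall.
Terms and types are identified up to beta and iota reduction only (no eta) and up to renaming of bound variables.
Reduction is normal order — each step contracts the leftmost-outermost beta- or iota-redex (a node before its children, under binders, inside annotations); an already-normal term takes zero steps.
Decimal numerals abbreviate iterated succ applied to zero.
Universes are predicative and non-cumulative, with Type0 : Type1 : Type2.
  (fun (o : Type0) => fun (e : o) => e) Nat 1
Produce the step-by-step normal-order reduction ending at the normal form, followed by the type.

normal-order reduction:
  (fun (o : Type0) => fun (e : o) => e) Nat 1
  ~> (fun (o : Nat) => o) 1
  ~> 1
type:
  Nat


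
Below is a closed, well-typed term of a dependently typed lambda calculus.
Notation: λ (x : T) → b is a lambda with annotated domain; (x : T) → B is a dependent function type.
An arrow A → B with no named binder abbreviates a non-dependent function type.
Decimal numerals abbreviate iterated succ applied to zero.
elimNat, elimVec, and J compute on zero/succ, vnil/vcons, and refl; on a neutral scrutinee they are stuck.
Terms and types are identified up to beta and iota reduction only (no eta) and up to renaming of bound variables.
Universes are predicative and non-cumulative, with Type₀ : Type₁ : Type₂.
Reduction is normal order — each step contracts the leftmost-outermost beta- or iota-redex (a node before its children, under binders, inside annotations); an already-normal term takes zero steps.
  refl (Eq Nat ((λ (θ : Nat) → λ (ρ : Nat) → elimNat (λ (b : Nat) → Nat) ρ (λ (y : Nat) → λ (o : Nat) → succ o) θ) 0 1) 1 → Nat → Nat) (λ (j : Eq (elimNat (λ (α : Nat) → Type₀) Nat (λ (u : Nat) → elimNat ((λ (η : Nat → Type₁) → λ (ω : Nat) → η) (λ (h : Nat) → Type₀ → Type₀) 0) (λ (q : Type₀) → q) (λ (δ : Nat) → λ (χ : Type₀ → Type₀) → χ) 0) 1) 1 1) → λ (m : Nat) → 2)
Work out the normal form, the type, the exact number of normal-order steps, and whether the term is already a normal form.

reduced normal form:
  refl (Eq Nat 1 1 → Nat → Nat) (λ (θ : Eq Nat 1 1) → λ (ρ : Nat) → 2)
inferred type:
  Eq (Eq Nat 1 1 → Nat → Nat) (λ (θ : Eq Nat 1 1) → λ (ρ : Nat) → 2) (λ (b : Eq Nat 1 1) → λ (y : Nat) → 2)
reduction steps (normal order): 8
started in normal form: no
first redex: a beta-redex


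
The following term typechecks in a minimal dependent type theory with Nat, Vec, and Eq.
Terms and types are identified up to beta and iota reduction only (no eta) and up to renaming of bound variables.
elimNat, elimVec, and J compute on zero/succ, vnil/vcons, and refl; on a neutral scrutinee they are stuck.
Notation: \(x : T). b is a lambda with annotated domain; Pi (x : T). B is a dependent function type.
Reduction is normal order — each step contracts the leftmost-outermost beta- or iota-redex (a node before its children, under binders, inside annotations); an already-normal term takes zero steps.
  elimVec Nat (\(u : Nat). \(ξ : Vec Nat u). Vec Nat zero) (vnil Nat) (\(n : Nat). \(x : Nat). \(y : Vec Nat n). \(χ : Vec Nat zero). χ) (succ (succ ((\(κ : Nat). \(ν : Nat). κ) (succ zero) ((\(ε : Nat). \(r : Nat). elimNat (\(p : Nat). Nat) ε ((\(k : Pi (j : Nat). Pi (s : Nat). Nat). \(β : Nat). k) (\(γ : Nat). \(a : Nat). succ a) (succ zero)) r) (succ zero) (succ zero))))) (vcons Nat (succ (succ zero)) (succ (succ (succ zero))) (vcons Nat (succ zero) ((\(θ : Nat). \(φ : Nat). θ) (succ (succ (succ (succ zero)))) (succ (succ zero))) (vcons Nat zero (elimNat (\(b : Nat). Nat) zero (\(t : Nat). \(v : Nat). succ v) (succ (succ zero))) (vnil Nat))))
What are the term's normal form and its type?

resulting normal form:
  vnil Nat
the term's type:
  Vec Nat zero
observation: normalization takes exactly 16 steps under the normal-order strategy.


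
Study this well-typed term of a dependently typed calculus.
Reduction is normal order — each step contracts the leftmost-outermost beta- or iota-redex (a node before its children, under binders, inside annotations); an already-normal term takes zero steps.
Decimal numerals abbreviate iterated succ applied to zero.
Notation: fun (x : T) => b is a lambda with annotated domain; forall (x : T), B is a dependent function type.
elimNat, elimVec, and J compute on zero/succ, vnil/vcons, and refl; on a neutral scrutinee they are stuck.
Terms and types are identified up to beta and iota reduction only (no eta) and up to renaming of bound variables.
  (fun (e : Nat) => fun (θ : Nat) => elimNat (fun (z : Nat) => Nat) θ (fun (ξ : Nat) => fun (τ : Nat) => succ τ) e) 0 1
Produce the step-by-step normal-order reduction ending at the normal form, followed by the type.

normal-order reduction:
  (fun (e : Nat) => fun (θ : Nat) => elimNat (fun (z : Nat) => Nat) θ (fun (ξ : Nat) => fun (τ : Nat) => succ τ) e) 0 1
  ~> (fun (e : Nat) => elimNat (fun (θ : Nat) => Nat) e (fun (z : Nat) => fun (ξ : Nat) => succ ξ) 0) 1
  ~> elimNat (fun (e : Nat) => Nat) 1 (fun (θ : Nat) => fun (z : Nat) => succ z) 0
  ~> 1
inferred type:
  Nat


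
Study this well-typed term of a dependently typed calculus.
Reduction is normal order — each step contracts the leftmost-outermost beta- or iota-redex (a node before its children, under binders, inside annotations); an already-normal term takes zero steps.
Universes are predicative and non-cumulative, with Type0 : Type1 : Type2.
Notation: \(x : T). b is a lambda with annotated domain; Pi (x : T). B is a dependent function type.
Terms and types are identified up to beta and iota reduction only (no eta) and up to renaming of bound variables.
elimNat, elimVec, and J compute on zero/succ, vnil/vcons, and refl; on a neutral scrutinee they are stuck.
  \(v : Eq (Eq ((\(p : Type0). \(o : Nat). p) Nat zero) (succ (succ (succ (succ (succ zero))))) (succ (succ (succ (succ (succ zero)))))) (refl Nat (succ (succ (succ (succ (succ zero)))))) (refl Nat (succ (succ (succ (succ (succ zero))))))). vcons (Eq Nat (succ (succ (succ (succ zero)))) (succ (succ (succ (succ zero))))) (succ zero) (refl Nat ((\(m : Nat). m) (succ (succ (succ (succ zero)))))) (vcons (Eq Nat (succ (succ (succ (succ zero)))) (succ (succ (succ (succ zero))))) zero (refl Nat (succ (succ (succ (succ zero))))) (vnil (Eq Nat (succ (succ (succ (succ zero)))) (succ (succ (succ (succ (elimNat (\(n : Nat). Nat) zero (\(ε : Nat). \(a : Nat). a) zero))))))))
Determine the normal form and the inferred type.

reduced normal form:
  \(v : Eq (Eq Nat (succ (succ (succ (succ (succ zero))))) (succ (succ (succ (succ (succ zero)))))) (refl Nat (succ (succ (succ (succ (succ zero)))))) (refl Nat (succ (succ (succ (succ (succ zero))))))). vcons (Eq Nat (succ (succ (succ (succ zero)))) (succ (succ (succ (succ zero))))) (succ zero) (refl Nat (succ (succ (succ (succ zero))))) (vcons (Eq Nat (succ (succ (succ (succ zero)))) (succ (succ (succ (succ zero))))) zero (refl Nat (succ (succ (succ (succ zero))))) (vnil (Eq Nat (succ (succ (succ (succ zero)))) (succ (succ (succ (succ zero)))))))
the term's type:
  Pi (v : Eq (Eq Nat (succ (succ (succ (succ (succ zero))))) (succ (succ (succ (succ (succ zero)))))) (refl Nat (succ (succ (succ (succ (succ zero)))))) (refl Nat (succ (succ (succ (succ (succ zero))))))). Vec (Eq Nat (succ (succ (succ (succ zero)))) (succ (succ (succ (succ zero))))) (succ (succ zero))


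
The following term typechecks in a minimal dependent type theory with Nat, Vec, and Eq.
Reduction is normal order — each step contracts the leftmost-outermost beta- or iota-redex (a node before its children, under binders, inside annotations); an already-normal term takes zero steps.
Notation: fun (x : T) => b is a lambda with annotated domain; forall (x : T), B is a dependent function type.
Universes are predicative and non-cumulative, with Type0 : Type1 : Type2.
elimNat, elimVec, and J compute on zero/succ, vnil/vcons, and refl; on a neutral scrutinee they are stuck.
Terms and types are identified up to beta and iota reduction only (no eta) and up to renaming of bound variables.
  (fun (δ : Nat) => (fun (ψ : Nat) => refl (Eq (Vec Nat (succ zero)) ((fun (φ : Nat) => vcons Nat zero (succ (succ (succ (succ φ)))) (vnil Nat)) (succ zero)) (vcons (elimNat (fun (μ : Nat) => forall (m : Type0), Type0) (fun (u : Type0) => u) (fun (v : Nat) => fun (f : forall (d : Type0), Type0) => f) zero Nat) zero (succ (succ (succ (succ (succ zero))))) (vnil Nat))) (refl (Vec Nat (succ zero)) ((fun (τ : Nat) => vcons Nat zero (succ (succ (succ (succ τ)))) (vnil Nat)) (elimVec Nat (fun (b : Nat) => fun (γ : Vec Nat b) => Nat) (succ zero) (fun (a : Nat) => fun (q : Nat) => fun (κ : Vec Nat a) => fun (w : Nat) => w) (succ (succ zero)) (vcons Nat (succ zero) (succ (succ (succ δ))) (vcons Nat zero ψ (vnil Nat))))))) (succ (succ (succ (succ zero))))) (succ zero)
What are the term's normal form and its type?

normal form:
  refl (Eq (Vec Nat (succ zero)) (vcons Nat zero (succ (succ (succ (succ (succ zero))))) (vnil Nat)) (vcons Nat zero (succ (succ (succ (succ (succ zero))))) (vnil Nat))) (refl (Vec Nat (succ zero)) (vcons Nat zero (succ (succ (succ (succ (succ zero))))) (vnil Nat)))
the term's type:
  Eq (Eq (Vec Nat (succ zero)) (vcons Nat zero (succ (succ (succ (succ (succ zero))))) (vnil Nat)) (vcons Nat zero (succ (succ (succ (succ (succ zero))))) (vnil Nat))) (refl (Vec Nat (succ zero)) (vcons Nat zero (succ (succ (succ (succ (succ zero))))) (vnil Nat))) (refl (Vec Nat (succ zero)) (vcons Nat zero (succ (succ (succ (succ (succ zero))))) (vnil Nat)))
observation: the first redex contracted is a beta-redex; the normal form is reached in 17 normal-order steps.


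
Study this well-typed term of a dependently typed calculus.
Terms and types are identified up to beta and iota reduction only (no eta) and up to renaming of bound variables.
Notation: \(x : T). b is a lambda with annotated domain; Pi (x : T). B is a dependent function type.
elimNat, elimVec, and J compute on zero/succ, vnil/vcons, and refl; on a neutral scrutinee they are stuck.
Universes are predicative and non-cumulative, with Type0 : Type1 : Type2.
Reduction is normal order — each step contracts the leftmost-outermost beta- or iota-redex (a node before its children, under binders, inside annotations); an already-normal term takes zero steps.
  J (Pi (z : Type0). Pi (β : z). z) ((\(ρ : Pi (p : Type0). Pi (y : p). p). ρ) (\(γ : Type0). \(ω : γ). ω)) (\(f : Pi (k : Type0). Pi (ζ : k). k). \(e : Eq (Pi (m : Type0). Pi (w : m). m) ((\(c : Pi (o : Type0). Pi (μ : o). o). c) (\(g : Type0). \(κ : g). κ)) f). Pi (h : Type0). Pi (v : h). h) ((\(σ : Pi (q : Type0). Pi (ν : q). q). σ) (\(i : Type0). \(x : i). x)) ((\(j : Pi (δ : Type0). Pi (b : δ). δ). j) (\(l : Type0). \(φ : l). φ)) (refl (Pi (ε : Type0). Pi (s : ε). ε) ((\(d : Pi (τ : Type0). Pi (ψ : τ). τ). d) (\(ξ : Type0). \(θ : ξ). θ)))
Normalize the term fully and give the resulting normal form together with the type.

resulting normal form:
  \(z : Type0). \(β : z). β
the term's type:
  Pi (z : Type0). Pi (β : z). z
observation: the first redex contracted is a J iota-redex; the normal form is reached in 2 normal-order steps.
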